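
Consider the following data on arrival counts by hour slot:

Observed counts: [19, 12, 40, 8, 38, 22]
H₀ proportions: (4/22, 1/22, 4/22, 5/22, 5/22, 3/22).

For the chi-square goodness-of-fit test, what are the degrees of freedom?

degrees of freedom = 5

df = k − 1 = 6 − 1 = 5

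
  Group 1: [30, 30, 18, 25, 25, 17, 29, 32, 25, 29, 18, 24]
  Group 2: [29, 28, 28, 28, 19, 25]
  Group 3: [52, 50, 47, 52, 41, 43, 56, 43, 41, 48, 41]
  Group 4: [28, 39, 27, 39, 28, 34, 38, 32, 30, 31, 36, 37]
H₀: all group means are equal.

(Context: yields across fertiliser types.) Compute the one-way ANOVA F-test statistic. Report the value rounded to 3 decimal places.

test statistic = 43.835

Group means [25.17, 26.17, 46.73, 33.25], grand mean 33.463
SSB = Σnᵢ(x̄ᵢ−x̄)² = 3081.263; SSW = ΣΣ(x−x̄ᵢ)² = 866.932
MSB = 3081.263/3 = 1027.0878; MSW = 866.932/37 = 23.4306
F = MSB/MSW = 43.8353
df = (3, 37)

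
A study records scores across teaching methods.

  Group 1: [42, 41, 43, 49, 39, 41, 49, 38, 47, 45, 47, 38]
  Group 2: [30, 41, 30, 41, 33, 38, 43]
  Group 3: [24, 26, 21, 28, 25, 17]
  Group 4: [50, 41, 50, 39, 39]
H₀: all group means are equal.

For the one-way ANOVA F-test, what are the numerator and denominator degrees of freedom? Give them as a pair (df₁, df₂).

degrees of freedom = [3, 26]

k = 4 groups, N = 30 total
df = (k−1, N−k) = (4−1, 30−4) = (3, 26)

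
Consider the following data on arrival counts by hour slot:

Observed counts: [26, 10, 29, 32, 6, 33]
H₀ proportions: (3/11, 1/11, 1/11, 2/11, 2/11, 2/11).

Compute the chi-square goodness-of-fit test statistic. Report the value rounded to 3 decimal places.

n = 136; E_i = n·p_i = [37.09, 12.36, 12.36, 24.73, 24.73, 24.73]
χ² = (26−37.09)²/37.09 + (10−12.36)²/12.36 + (29−12.36)²/12.36 + (32−24.73)²/24.73 + (6−24.73)²/24.73 + (33−24.73)²/24.73 = 45.2439
df = 5

test statistic = 45.244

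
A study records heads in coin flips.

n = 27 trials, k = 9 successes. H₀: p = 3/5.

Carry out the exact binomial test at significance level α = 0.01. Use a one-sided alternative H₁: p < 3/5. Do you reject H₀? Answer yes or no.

Exact binomial: n=27, k=9, p₀=3/5=0.6000
P(X≤9) from Σ C(n,i)·p₀^i·(1−p₀)^(n−i)
p-value (one-sided, H₁ less) = 0.00462
At α=0.01: p < α → reject H₀

reject H₀: yes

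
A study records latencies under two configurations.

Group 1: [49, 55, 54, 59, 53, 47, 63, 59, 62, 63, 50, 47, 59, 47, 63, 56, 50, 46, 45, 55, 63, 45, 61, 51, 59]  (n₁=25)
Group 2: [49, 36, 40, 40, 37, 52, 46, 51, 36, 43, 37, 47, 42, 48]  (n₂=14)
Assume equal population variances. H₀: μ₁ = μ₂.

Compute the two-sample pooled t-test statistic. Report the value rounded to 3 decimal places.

test statistic = 5.506

x̄₁=54.440, s₁=6.384, n₁=25
x̄₂=43.143, s₂=5.682, n₂=14
s_p² = [24·6.384² + 13·5.682²]/37 = 37.7804
SE = √(s_p²·(1/25+1/14)) = 2.0518
t = (54.440−43.143)/2.0518 = 5.5060
df = 37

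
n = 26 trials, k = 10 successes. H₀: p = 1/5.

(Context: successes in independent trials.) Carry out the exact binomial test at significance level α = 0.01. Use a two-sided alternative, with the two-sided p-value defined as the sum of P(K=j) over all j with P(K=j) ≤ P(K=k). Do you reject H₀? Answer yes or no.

reject H₀: no

Exact binomial: n=26, k=10, p₀=1/5=0.2000
P(X=j) = C(n,j)·p₀^j·(1−p₀)^(n−j); p = Σ P(X=j) over j with P(X=j) ≤ P(X=10)
p-value (two-sided) = 0.02624
At α=0.01: p ≥ α → fail to reject H₀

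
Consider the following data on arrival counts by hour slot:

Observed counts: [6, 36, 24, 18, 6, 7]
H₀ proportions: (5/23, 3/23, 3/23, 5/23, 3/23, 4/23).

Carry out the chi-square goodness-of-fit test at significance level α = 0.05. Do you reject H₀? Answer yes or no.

reject H₀: yes

n = 97; E_i = n·p_i = [21.09, 12.65, 12.65, 21.09, 12.65, 16.87]
χ² = (6−21.09)²/21.09 + (36−12.65)²/12.65 + (24−12.65)²/12.65 + (18−21.09)²/21.09 + (6−12.65)²/12.65 + (7−16.87)²/16.87 = 73.7809
df = 5
p-value (upper-tail) = 0.00000
At α=0.05: p < α → reject H₀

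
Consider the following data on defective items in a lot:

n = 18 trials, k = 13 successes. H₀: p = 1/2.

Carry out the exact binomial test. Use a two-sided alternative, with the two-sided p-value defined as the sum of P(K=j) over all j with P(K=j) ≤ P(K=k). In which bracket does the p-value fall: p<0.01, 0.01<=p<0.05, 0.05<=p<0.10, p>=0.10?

Exact binomial: n=18, k=13, p₀=1/2=0.5000
P(X=j) = C(n,j)·p₀^j·(1−p₀)^(n−j); p = Σ P(X=j) over j with P(X=j) ≤ P(X=13)
p-value (two-sided) = 0.09625
→ bracket: 0.05<=p<0.10

p-value bracket: 0.05<=p<0.10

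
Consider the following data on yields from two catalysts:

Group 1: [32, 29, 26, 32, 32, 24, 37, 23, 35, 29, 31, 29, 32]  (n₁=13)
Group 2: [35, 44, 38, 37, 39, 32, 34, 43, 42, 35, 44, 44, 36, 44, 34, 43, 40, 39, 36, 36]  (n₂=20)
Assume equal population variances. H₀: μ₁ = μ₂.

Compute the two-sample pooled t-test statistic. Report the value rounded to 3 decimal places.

test statistic = -6.070

x̄₁=30.077, s₁=4.030, n₁=13
x̄₂=38.750, s₂=3.998, n₂=20
s_p² = [12·4.030² + 19·3.998²]/31 = 16.0862
SE = √(s_p²·(1/13+1/20)) = 1.4289
t = (30.077−38.750)/1.4289 = -6.0698
df = 31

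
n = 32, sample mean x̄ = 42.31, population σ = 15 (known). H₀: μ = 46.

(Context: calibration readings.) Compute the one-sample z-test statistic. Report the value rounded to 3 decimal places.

test statistic = -1.392

SE = σ/√n = 15/√32 = 2.6517
z = (x̄−μ₀)/SE = (42.31−46)/2.6517 = -1.3916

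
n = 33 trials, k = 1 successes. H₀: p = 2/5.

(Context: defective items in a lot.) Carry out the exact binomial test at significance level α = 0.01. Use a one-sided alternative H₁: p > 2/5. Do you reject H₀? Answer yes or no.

reject H₀: no

Exact binomial: n=33, k=1, p₀=2/5=0.4000
P(X≥1) from Σ C(n,i)·p₀^i·(1−p₀)^(n−i)
p-value (one-sided, H₁ greater) = 1.00000
At α=0.01: p ≥ α → fail to reject H₀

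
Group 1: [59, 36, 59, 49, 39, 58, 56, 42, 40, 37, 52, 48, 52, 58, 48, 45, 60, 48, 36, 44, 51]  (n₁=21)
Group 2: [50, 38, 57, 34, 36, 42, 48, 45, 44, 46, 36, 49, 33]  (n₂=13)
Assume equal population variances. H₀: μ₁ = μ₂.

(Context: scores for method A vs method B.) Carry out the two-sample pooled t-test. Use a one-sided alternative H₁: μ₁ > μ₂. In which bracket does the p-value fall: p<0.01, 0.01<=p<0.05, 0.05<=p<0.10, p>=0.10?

x̄₁=48.429, s₁=8.072, n₁=21
x̄₂=42.923, s₂=7.216, n₂=13
s_p² = [20·8.072² + 12·7.216²]/32 = 60.2521
SE = √(s_p²·(1/21+1/13)) = 2.7393
t = (48.429−42.923)/2.7393 = 2.0098
df = 32
p-value (one-sided, H₁ greater) = 0.02647
→ bracket: 0.01<=p<0.05

p-value bracket: 0.01<=p<0.05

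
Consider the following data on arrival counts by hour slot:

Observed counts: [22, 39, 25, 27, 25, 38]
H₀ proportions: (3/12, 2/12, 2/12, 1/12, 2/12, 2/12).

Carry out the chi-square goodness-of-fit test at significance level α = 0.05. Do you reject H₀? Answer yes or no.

n = 176; E_i = n·p_i = [44.00, 29.33, 29.33, 14.67, 29.33, 29.33]
χ² = (22−44.00)²/44.00 + (39−29.33)²/29.33 + (25−29.33)²/29.33 + (27−14.67)²/14.67 + (25−29.33)²/29.33 + (38−29.33)²/29.33 = 28.3977
df = 5
p-value (upper-tail) = 0.00003
At α=0.05: p < α → reject H₀

reject H₀: yes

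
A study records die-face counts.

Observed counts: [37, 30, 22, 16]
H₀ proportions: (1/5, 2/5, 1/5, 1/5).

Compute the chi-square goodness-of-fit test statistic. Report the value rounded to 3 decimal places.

test statistic = 16.857

n = 105; E_i = n·p_i = [21.00, 42.00, 21.00, 21.00]
χ² = (37−21.00)²/21.00 + (30−42.00)²/42.00 + (22−21.00)²/21.00 + (16−21.00)²/21.00 = 16.8571
df = 3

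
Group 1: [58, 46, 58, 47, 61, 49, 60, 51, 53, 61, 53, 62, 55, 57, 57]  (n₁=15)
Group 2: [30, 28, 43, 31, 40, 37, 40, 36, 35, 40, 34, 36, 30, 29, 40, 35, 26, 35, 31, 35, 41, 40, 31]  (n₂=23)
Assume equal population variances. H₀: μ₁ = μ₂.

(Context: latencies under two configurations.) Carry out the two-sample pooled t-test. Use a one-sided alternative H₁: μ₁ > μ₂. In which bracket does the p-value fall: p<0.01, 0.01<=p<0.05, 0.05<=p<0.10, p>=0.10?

x̄₁=55.200, s₁=5.185, n₁=15
x̄₂=34.913, s₂=4.747, n₂=23
s_p² = [14·5.185² + 22·4.747²]/36 = 24.2285
SE = √(s_p²·(1/15+1/23)) = 1.6336
t = (55.200−34.913)/1.6336 = 12.4186
df = 36
p-value (one-sided, H₁ greater) = 0.00000
→ bracket: p<0.01

p-value bracket: p<0.01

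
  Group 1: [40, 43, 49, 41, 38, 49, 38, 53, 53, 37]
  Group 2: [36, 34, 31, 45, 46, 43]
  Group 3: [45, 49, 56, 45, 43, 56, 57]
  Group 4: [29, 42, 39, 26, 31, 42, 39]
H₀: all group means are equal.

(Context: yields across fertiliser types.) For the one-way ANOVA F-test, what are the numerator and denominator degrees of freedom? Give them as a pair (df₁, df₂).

k = 4 groups, N = 30 total
df = (k−1, N−k) = (4−1, 30−4) = (3, 26)

degrees of freedom = [3, 26]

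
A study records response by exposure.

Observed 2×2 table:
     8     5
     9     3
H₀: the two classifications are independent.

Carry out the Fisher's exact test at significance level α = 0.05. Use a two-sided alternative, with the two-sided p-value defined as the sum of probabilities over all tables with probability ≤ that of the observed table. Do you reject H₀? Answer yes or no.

reject H₀: no

Margins: r₁=13, r₂=12, c₁=17, c₂=8, n=25
p_obs = C(13,8)·C(12,9)/C(25,17); sum pmf over tables with pmf ≤ p_obs
p-value (two-sided) = 0.67277
At α=0.05: p ≥ α → fail to reject H₀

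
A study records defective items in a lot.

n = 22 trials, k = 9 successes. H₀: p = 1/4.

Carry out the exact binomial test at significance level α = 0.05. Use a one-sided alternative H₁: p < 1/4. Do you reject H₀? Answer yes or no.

Exact binomial: n=22, k=9, p₀=1/4=0.2500
P(X≤9) from Σ C(n,i)·p₀^i·(1−p₀)^(n−i)
p-value (one-sided, H₁ less) = 0.97049
At α=0.05: p ≥ α → fail to reject H₀

reject H₀: no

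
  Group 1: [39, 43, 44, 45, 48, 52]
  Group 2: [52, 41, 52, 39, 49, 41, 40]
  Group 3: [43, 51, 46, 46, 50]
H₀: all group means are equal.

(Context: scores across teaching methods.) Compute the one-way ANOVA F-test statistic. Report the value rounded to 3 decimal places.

Group means [45.17, 44.86, 47.20], grand mean 45.611
SSB = Σnᵢ(x̄ᵢ−x̄)² = 17.787; SSW = ΣΣ(x−x̄ᵢ)² = 348.490
MSB = 17.787/2 = 8.8937; MSW = 348.490/15 = 23.2327
F = MSB/MSW = 0.3828
df = (2, 15)

test statistic = 0.383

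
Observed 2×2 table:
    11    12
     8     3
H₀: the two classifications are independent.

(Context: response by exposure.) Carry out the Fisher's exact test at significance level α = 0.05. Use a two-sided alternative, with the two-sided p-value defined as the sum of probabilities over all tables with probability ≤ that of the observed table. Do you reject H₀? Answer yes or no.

Margins: r₁=23, r₂=11, c₁=19, c₂=15, n=34
p_obs = C(23,11)·C(11,8)/C(34,19); sum pmf over tables with pmf ≤ p_obs
p-value (two-sided) = 0.27138
At α=0.05: p ≥ α → fail to reject H₀

reject H₀: no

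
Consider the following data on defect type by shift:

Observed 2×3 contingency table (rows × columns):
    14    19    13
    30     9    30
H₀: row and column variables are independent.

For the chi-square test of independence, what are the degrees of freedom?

degrees of freedom = 2

df = (r−1)(c−1) = (2−1)·(3−1) = 2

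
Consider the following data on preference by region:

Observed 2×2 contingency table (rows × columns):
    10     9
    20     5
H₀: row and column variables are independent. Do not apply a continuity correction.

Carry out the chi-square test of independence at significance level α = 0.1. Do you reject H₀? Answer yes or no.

Row totals [19, 25], col totals [30, 14], n=44
χ² = (10−12.95)²/12.95 + (9−6.05)²/6.05 + (20−17.05)²/17.05 + (5−7.95)²/7.95 = 3.7273
df = 1
p-value (upper-tail) = 0.05353
At α=0.1: p < α → reject H₀

reject H₀: yes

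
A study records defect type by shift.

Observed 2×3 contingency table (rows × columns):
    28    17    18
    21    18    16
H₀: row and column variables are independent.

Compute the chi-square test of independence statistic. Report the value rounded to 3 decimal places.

Row totals [63, 55], col totals [49, 35, 34], n=118
χ² = (28−26.16)²/26.16 + (17−18.69)²/18.69 + (18−18.15)²/18.15 + (21−22.84)²/22.84 + (18−16.31)²/16.31 + (16−15.85)²/15.85 = 0.6066
df = 2

test statistic = 0.607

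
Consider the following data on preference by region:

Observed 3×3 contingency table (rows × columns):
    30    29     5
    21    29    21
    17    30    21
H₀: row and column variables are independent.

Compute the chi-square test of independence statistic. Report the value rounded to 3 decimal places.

Row totals [64, 71, 68], col totals [68, 88, 47], n=203
χ² = (30−21.44)²/21.44 + (29−27.74)²/27.74 + (5−14.82)²/14.82 + (21−23.78)²/23.78 + (29−30.78)²/30.78 + (21−16.44)²/16.44 + (17−22.78)²/22.78 + (30−29.48)²/29.48 + (21−15.74)²/15.74 = 14.9050
df = 4

test statistic = 14.905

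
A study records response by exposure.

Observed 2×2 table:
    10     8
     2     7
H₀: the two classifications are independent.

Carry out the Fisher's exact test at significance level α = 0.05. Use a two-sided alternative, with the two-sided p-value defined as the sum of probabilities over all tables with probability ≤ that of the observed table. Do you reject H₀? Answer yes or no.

Margins: r₁=18, r₂=9, c₁=12, c₂=15, n=27
p_obs = C(18,10)·C(9,2)/C(27,12); sum pmf over tables with pmf ≤ p_obs
p-value (two-sided) = 0.21724
At α=0.05: p ≥ α → fail to reject H₀

reject H₀: no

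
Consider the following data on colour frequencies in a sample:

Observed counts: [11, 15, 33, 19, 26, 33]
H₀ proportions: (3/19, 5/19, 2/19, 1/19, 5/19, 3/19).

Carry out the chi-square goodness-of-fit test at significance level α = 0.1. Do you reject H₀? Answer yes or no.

reject H₀: yes

n = 137; E_i = n·p_i = [21.63, 36.05, 14.42, 7.21, 36.05, 21.63]
χ² = (11−21.63)²/21.63 + (15−36.05)²/36.05 + (33−14.42)²/14.42 + (19−7.21)²/7.21 + (26−36.05)²/36.05 + (33−21.63)²/21.63 = 69.5083
df = 5
p-value (upper-tail) = 0.00000
At α=0.1: p < α → reject H₀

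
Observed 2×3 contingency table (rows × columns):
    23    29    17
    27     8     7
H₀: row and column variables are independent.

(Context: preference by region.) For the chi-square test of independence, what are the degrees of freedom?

df = (r−1)(c−1) = (2−1)·(3−1) = 2

degrees of freedom = 2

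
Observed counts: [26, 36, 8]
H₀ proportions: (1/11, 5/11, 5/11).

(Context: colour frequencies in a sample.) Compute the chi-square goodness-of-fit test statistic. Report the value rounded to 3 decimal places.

n = 70; E_i = n·p_i = [6.36, 31.82, 31.82]
χ² = (26−6.36)²/6.36 + (36−31.82)²/31.82 + (8−31.82)²/31.82 = 78.9714
df = 2

test statistic = 78.971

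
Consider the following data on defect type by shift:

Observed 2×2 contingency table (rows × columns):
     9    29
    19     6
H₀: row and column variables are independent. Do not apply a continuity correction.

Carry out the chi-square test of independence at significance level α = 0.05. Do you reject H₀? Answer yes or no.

Row totals [38, 25], col totals [28, 35], n=63
χ² = (9−16.89)²/16.89 + (29−21.11)²/21.11 + (19−11.11)²/11.11 + (6−13.89)²/13.89 = 16.7149
df = 1
p-value (upper-tail) = 0.00004
At α=0.05: p < α → reject H₀

reject H₀: yes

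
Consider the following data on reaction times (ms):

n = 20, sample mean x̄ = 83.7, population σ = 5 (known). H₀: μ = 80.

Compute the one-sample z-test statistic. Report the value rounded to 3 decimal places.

test statistic = 3.309

SE = σ/√n = 5/√20 = 1.1180
z = (x̄−μ₀)/SE = (83.7−80)/1.1180 = 3.3094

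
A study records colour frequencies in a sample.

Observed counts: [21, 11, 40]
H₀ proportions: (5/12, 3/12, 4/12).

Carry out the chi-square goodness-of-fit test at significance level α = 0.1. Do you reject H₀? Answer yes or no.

n = 72; E_i = n·p_i = [30.00, 18.00, 24.00]
χ² = (21−30.00)²/30.00 + (11−18.00)²/18.00 + (40−24.00)²/24.00 = 16.0889
df = 2
p-value (upper-tail) = 0.00032
At α=0.1: p < α → reject H₀

reject H₀: yes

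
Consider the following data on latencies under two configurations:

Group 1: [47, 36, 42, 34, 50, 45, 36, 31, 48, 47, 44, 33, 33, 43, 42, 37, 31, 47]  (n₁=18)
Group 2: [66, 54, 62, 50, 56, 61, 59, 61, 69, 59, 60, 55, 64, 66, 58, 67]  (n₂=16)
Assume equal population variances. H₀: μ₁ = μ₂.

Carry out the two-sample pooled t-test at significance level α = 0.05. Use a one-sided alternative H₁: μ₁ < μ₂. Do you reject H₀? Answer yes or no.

x̄₁=40.333, s₁=6.435, n₁=18
x̄₂=60.438, s₂=5.189, n₂=16
s_p² = [17·6.435² + 15·5.189²]/32 = 34.6230
SE = √(s_p²·(1/18+1/16)) = 2.0217
t = (40.333−60.438)/2.0217 = -9.9440
df = 32
p-value (one-sided, H₁ less) = 0.00000
At α=0.05: p < α → reject H₀

reject H₀: yes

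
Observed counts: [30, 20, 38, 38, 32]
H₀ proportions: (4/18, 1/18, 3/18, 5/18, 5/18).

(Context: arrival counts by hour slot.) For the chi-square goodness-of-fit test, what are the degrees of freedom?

df = k − 1 = 5 − 1 = 4

degrees of freedom = 4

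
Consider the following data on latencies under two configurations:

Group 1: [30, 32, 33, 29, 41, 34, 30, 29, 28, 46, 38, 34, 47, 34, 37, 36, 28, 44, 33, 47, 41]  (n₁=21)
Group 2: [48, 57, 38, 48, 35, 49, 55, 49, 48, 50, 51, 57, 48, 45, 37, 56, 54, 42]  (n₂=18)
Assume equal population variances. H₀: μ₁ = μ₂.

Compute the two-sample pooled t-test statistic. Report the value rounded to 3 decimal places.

test statistic = -5.939

x̄₁=35.762, s₁=6.340, n₁=21
x̄₂=48.167, s₂=6.688, n₂=18
s_p² = [20·6.340² + 17·6.688²]/37 = 42.2786
SE = √(s_p²·(1/21+1/18)) = 2.0886
t = (35.762−48.167)/2.0886 = -5.9394
df = 37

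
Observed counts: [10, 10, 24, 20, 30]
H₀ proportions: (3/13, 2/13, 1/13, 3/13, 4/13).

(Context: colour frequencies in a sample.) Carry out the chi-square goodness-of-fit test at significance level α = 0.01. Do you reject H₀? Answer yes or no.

reject H₀: yes

n = 94; E_i = n·p_i = [21.69, 14.46, 7.23, 21.69, 28.92]
χ² = (10−21.69)²/21.69 + (10−14.46)²/14.46 + (24−7.23)²/7.23 + (20−21.69)²/21.69 + (30−28.92)²/28.92 = 46.7411
df = 4
p-value (upper-tail) = 0.00000
At α=0.01: p < α → reject H₀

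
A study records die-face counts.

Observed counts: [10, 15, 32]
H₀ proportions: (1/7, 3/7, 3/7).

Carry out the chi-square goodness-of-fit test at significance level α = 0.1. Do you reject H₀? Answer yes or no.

n = 57; E_i = n·p_i = [8.14, 24.43, 24.43]
χ² = (10−8.14)²/8.14 + (15−24.43)²/24.43 + (32−24.43)²/24.43 = 6.4094
df = 2
p-value (upper-tail) = 0.04057
At α=0.1: p < α → reject H₀

reject H₀: yes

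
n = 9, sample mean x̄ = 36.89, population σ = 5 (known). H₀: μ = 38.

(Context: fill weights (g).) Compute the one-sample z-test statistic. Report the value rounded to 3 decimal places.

SE = σ/√n = 5/√9 = 1.6667
z = (x̄−μ₀)/SE = (36.89−38)/1.6667 = -0.6660

test statistic = -0.666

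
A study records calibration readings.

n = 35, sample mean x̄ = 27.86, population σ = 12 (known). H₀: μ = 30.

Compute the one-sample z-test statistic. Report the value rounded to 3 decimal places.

test statistic = -1.055

SE = σ/√n = 12/√35 = 2.0284
z = (x̄−μ₀)/SE = (27.86−30)/2.0284 = -1.0550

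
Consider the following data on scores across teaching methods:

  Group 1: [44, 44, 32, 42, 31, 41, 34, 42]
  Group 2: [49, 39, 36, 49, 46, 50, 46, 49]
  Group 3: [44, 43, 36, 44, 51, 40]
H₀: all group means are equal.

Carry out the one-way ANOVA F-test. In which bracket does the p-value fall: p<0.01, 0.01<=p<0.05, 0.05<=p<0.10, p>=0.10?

Group means [38.75, 45.50, 43.00], grand mean 42.364
SSB = Σnᵢ(x̄ᵢ−x̄)² = 185.591; SSW = ΣΣ(x−x̄ᵢ)² = 523.500
MSB = 185.591/2 = 92.7955; MSW = 523.500/19 = 27.5526
F = MSB/MSW = 3.3679
df = (2, 19)
p-value (upper-tail) = 0.05598
→ bracket: 0.05<=p<0.10

p-value bracket: 0.05<=p<0.10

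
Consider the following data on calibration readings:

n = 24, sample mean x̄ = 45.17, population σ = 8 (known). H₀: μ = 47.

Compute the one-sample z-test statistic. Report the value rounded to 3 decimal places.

SE = σ/√n = 8/√24 = 1.6330
z = (x̄−μ₀)/SE = (45.17−47)/1.6330 = -1.1206

test statistic = -1.121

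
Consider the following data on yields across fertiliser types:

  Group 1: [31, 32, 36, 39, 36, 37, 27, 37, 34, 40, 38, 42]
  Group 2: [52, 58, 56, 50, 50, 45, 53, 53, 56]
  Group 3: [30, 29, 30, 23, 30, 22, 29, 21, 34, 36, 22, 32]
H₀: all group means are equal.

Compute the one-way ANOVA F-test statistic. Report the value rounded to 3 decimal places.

Group means [35.75, 52.56, 28.17], grand mean 37.576
SSB = Σnᵢ(x̄ᵢ−x̄)² = 3121.922; SSW = ΣΣ(x−x̄ᵢ)² = 592.139
MSB = 3121.922/2 = 1560.9609; MSW = 592.139/30 = 19.7380
F = MSB/MSW = 79.0842
df = (2, 30)

test statistic = 79.084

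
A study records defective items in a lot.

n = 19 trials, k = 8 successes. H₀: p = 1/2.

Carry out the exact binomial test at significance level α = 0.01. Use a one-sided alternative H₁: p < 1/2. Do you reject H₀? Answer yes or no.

Exact binomial: n=19, k=8, p₀=1/2=0.5000
P(X≤8) from Σ C(n,i)·p₀^i·(1−p₀)^(n−i)
p-value (one-sided, H₁ less) = 0.32380
At α=0.01: p ≥ α → fail to reject H₀

reject H₀: no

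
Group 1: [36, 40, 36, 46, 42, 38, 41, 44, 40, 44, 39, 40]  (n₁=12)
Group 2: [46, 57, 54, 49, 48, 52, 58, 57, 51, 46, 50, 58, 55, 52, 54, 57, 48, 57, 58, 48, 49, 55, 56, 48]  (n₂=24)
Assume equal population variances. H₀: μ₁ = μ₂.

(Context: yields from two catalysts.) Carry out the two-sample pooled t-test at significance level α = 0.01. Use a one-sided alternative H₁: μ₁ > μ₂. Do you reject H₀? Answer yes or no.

reject H₀: no

x̄₁=40.500, s₁=3.119, n₁=12
x̄₂=52.625, s₂=4.168, n₂=24
s_p² = [11·3.119² + 23·4.168²]/34 = 14.9007
SE = √(s_p²·(1/12+1/24)) = 1.3648
t = (40.500−52.625)/1.3648 = -8.8843
df = 34
p-value (one-sided, H₁ greater) = 1.00000
At α=0.01: p ≥ α → fail to reject H₀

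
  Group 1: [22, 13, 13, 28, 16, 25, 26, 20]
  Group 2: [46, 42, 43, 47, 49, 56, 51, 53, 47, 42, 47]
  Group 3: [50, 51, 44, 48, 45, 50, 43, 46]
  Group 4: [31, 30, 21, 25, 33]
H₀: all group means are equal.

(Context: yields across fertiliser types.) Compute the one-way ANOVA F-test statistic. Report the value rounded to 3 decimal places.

Group means [20.38, 47.55, 47.12, 28.00], grand mean 37.594
SSB = Σnᵢ(x̄ᵢ−x̄)² = 4648.241; SSW = ΣΣ(x−x̄ᵢ)² = 603.477
MSB = 4648.241/3 = 1549.4138; MSW = 603.477/28 = 21.5528
F = MSB/MSW = 71.8893
df = (3, 28)

test statistic = 71.889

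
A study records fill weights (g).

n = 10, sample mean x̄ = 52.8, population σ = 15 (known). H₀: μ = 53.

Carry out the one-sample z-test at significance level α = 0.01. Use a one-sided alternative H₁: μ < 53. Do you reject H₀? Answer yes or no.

reject H₀: no

SE = σ/√n = 15/√10 = 4.7434
z = (x̄−μ₀)/SE = (52.8−53)/4.7434 = -0.0422
p-value (one-sided, H₁ less) = 0.48318
At α=0.01: p ≥ α → fail to reject H₀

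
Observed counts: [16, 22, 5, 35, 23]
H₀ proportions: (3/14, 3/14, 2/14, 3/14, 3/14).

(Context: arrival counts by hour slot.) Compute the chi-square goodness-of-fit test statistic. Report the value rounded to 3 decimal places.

n = 101; E_i = n·p_i = [21.64, 21.64, 14.43, 21.64, 21.64]
χ² = (16−21.64)²/21.64 + (22−21.64)²/21.64 + (5−14.43)²/14.43 + (35−21.64)²/21.64 + (23−21.64)²/21.64 = 15.9670
df = 4

test statistic = 15.967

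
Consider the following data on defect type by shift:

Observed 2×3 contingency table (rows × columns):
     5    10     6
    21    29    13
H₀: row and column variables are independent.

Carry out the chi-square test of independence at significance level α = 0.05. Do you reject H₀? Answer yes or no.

Row totals [21, 63], col totals [26, 39, 19], n=84
χ² = (5−6.50)²/6.50 + (10−9.75)²/9.75 + (6−4.75)²/4.75 + (21−19.50)²/19.50 + (29−29.25)²/29.25 + (13−14.25)²/14.25 = 0.9087
df = 2
p-value (upper-tail) = 0.63487
At α=0.05: p ≥ α → fail to reject H₀

reject H₀: no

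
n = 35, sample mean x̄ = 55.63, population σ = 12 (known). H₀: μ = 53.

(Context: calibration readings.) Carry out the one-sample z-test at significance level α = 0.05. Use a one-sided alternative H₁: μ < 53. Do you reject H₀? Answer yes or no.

SE = σ/√n = 12/√35 = 2.0284
z = (x̄−μ₀)/SE = (55.63−53)/2.0284 = 1.2966
p-value (one-sided, H₁ less) = 0.90262
At α=0.05: p ≥ α → fail to reject H₀

reject H₀: no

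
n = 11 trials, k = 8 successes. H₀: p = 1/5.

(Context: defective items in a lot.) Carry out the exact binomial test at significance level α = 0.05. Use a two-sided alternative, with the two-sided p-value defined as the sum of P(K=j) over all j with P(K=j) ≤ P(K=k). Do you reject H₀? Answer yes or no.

reject H₀: yes

Exact binomial: n=11, k=8, p₀=1/5=0.2000
P(X=j) = C(n,j)·p₀^j·(1−p₀)^(n−j); p = Σ P(X=j) over j with P(X=j) ≤ P(X=8)
p-value (two-sided) = 0.00024
At α=0.05: p < α → reject H₀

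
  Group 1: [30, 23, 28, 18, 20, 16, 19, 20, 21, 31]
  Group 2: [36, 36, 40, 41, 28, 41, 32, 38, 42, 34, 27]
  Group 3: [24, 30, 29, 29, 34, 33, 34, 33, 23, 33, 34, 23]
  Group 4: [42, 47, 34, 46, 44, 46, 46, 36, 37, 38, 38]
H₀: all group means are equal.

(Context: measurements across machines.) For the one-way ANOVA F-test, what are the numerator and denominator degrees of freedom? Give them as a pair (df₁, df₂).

degrees of freedom = [3, 40]

k = 4 groups, N = 44 total
df = (k−1, N−k) = (4−1, 44−4) = (3, 40)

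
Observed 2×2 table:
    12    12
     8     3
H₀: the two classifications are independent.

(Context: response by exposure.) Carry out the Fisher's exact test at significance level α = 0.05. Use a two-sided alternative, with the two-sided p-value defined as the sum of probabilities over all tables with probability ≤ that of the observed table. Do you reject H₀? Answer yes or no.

reject H₀: no

Margins: r₁=24, r₂=11, c₁=20, c₂=15, n=35
p_obs = C(24,12)·C(11,8)/C(35,20); sum pmf over tables with pmf ≤ p_obs
p-value (two-sided) = 0.28142
At α=0.05: p ≥ α → fail to reject H₀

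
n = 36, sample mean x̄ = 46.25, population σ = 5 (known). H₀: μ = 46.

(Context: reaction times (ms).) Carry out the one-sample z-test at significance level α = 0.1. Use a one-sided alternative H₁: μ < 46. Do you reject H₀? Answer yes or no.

reject H₀: no

SE = σ/√n = 5/√36 = 0.8333
z = (x̄−μ₀)/SE = (46.25−46)/0.8333 = 0.3000
p-value (one-sided, H₁ less) = 0.61791
At α=0.1: p ≥ α → fail to reject H₀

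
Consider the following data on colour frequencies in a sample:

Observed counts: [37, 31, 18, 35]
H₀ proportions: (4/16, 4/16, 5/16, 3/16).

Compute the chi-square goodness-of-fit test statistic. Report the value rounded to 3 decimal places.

n = 121; E_i = n·p_i = [30.25, 30.25, 37.81, 22.69]
χ² = (37−30.25)²/30.25 + (31−30.25)²/30.25 + (18−37.81)²/37.81 + (35−22.69)²/22.69 = 18.5879
df = 3

test statistic = 18.588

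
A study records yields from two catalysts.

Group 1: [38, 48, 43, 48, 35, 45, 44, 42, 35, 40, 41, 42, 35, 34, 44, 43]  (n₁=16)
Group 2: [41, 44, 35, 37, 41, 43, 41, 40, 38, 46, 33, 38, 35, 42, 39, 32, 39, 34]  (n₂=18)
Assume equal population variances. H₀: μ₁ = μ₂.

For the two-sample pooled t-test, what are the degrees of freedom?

degrees of freedom = 32

df = n₁ + n₂ − 2 = 16 + 18 − 2 = 32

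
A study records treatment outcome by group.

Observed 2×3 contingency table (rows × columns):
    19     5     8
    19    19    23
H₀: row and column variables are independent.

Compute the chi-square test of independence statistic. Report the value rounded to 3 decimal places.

Row totals [32, 61], col totals [38, 24, 31], n=93
χ² = (19−13.08)²/13.08 + (5−8.26)²/8.26 + (8−10.67)²/10.67 + (19−24.92)²/24.92 + (19−15.74)²/15.74 + (23−20.33)²/20.33 = 7.0691
df = 2

test statistic = 7.069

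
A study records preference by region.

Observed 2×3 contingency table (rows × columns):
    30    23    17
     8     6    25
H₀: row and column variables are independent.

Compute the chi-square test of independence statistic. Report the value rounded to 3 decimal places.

Row totals [70, 39], col totals [38, 29, 42], n=109
χ² = (30−24.40)²/24.40 + (23−18.62)²/18.62 + (17−26.97)²/26.97 + (8−13.60)²/13.60 + (6−10.38)²/10.38 + (25−15.03)²/15.03 = 16.7658
df = 2

test statistic = 16.766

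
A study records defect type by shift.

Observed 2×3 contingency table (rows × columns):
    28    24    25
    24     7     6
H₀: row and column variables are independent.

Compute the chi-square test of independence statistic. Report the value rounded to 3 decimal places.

Row totals [77, 37], col totals [52, 31, 31], n=114
χ² = (28−35.12)²/35.12 + (24−20.94)²/20.94 + (25−20.94)²/20.94 + (24−16.88)²/16.88 + (7−10.06)²/10.06 + (6−10.06)²/10.06 = 8.2569
df = 2

test statistic = 8.257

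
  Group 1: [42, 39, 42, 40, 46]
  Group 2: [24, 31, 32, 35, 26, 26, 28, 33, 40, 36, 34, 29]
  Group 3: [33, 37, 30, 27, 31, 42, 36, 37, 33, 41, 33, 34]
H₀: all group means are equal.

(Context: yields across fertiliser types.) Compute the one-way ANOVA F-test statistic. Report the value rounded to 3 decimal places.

test statistic = 10.694

Group means [41.80, 31.17, 34.50], grand mean 34.379
SSB = Σnᵢ(x̄ᵢ−x̄)² = 399.361; SSW = ΣΣ(x−x̄ᵢ)² = 485.467
MSB = 399.361/2 = 199.6805; MSW = 485.467/26 = 18.6718
F = MSB/MSW = 10.6942
df = (2, 26)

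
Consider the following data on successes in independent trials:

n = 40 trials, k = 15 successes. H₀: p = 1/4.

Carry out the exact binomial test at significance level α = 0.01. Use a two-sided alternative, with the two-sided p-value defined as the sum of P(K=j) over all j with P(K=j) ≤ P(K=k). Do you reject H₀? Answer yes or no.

reject H₀: no

Exact binomial: n=40, k=15, p₀=1/4=0.2500
P(X=j) = C(n,j)·p₀^j·(1−p₀)^(n−j); p = Σ P(X=j) over j with P(X=j) ≤ P(X=15)
p-value (two-sided) = 0.09771
At α=0.01: p ≥ α → fail to reject H₀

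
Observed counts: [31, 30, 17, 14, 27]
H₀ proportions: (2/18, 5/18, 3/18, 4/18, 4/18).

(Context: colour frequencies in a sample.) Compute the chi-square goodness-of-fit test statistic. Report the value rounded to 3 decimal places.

n = 119; E_i = n·p_i = [13.22, 33.06, 19.83, 26.44, 26.44]
χ² = (31−13.22)²/13.22 + (30−33.06)²/33.06 + (17−19.83)²/19.83 + (14−26.44)²/26.44 + (27−26.44)²/26.44 = 30.4580
df = 4

test statistic = 30.458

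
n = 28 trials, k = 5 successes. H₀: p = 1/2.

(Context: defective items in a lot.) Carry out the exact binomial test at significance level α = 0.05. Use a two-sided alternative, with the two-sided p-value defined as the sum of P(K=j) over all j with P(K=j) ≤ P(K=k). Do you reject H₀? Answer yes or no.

reject H₀: yes

Exact binomial: n=28, k=5, p₀=1/2=0.5000
P(X=j) = C(n,j)·p₀^j·(1−p₀)^(n−j); p = Σ P(X=j) over j with P(X=j) ≤ P(X=5)
p-value (two-sided) = 0.00091
At α=0.05: p < α → reject H₀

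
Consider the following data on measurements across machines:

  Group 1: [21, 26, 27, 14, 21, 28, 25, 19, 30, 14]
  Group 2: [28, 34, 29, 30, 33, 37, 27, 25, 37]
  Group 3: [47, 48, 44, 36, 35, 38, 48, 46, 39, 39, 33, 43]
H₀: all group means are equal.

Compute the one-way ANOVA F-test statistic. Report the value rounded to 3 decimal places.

Group means [22.50, 31.11, 41.33], grand mean 32.290
SSB = Σnᵢ(x̄ᵢ−x̄)² = 1952.332; SSW = ΣΣ(x−x̄ᵢ)² = 750.056
MSB = 1952.332/2 = 976.1658; MSW = 750.056/28 = 26.7877
F = MSB/MSW = 36.4408
df = (2, 28)

test statistic = 36.441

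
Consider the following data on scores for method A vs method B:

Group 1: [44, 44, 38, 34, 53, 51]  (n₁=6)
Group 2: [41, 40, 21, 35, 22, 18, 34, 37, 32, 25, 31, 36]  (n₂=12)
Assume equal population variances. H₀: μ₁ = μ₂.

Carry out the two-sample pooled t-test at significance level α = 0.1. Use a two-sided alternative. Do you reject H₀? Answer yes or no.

reject H₀: yes

x̄₁=44.000, s₁=7.294, n₁=6
x̄₂=31.000, s₂=7.711, n₂=12
s_p² = [5·7.294² + 11·7.711²]/16 = 57.5000
SE = √(s_p²·(1/6+1/12)) = 3.7914
t = (44.000−31.000)/3.7914 = 3.4288
df = 16
p-value (two-sided) = 0.00344
At α=0.1: p < α → reject H₀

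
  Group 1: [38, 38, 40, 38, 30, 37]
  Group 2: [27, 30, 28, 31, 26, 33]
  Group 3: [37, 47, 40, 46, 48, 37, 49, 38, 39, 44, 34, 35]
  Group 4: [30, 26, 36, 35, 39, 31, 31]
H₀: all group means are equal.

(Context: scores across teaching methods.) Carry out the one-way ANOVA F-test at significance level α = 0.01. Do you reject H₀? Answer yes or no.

Group means [36.83, 29.17, 41.17, 32.57], grand mean 36.065
SSB = Σnᵢ(x̄ᵢ−x̄)² = 686.823; SSW = ΣΣ(x−x̄ᵢ)² = 523.048
MSB = 686.823/3 = 228.9411; MSW = 523.048/27 = 19.3721
F = MSB/MSW = 11.8181
df = (3, 27)
p-value (upper-tail) = 0.00004
At α=0.01: p < α → reject H₀

reject H₀: yes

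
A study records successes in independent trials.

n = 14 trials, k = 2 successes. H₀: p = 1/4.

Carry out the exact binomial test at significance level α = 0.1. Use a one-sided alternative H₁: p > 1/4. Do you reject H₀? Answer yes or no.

Exact binomial: n=14, k=2, p₀=1/4=0.2500
P(X≥2) from Σ C(n,i)·p₀^i·(1−p₀)^(n−i)
p-value (one-sided, H₁ greater) = 0.89903
At α=0.1: p ≥ α → fail to reject H₀

reject H₀: no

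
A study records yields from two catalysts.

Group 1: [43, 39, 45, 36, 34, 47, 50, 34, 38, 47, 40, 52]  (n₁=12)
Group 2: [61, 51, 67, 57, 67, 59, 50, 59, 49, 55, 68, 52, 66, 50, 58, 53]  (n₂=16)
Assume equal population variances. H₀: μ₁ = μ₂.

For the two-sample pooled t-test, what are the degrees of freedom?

df = n₁ + n₂ − 2 = 12 + 16 − 2 = 26

degrees of freedom = 26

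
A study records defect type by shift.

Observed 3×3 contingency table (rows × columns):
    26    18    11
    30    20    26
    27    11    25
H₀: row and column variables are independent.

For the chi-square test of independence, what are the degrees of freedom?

df = (r−1)(c−1) = (3−1)·(3−1) = 4

degrees of freedom = 4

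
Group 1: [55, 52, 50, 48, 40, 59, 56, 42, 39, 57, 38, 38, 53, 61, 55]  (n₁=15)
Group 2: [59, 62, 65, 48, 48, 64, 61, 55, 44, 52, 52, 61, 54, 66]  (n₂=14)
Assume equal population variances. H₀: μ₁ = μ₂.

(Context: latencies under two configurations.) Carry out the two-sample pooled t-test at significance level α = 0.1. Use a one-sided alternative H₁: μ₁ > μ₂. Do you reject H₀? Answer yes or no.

reject H₀: no

x̄₁=49.533, s₁=8.123, n₁=15
x̄₂=56.500, s₂=7.047, n₂=14
s_p² = [14·8.123² + 13·7.047²]/27 = 58.1198
SE = √(s_p²·(1/15+1/14)) = 2.8330
t = (49.533−56.500)/2.8330 = -2.4591
df = 27
p-value (one-sided, H₁ greater) = 0.98969
At α=0.1: p ≥ α → fail to reject H₀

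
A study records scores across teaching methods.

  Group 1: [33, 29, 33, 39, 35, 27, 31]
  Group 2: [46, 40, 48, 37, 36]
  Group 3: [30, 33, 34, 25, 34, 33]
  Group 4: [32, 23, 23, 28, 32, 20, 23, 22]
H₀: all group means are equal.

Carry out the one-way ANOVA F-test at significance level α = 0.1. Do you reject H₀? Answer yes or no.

Group means [32.43, 41.40, 31.50, 25.38], grand mean 31.769
SSB = Σnᵢ(x̄ᵢ−x̄)² = 794.326; SSW = ΣΣ(x−x̄ᵢ)² = 422.289
MSB = 794.326/3 = 264.7754; MSW = 422.289/22 = 19.1950
F = MSB/MSW = 13.7940
df = (3, 22)
p-value (upper-tail) = 0.00003
At α=0.1: p < α → reject H₀

reject H₀: yes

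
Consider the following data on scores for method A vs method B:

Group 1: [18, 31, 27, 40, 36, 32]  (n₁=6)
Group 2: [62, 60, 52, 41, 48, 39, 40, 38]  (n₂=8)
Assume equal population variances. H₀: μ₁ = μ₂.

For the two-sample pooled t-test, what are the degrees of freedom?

degrees of freedom = 12

df = n₁ + n₂ − 2 = 6 + 8 − 2 = 12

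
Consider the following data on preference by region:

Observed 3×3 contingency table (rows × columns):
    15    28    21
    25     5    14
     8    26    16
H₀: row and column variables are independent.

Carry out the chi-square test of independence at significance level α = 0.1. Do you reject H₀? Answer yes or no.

reject H₀: yes

Row totals [64, 44, 50], col totals [48, 59, 51], n=158
χ² = (15−19.44)²/19.44 + (28−23.90)²/23.90 + (21−20.66)²/20.66 + (25−13.37)²/13.37 + (5−16.43)²/16.43 + (14−14.20)²/14.20 + (8−15.19)²/15.19 + (26−18.67)²/18.67 + (16−16.14)²/16.14 = 26.0847
df = 4
p-value (upper-tail) = 0.00003
At α=0.1: p < α → reject H₀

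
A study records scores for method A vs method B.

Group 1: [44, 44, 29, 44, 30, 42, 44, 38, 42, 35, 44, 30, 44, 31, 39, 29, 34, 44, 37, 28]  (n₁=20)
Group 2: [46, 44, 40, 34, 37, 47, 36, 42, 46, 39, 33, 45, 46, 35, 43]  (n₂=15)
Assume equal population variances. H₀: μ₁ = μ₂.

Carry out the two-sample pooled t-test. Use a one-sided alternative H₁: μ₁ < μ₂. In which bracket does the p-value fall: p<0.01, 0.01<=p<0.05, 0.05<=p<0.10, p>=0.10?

x̄₁=37.600, s₁=6.269, n₁=20
x̄₂=40.867, s₂=4.897, n₂=15
s_p² = [19·6.269² + 14·4.897²]/33 = 32.8040
SE = √(s_p²·(1/20+1/15)) = 1.9563
t = (37.600−40.867)/1.9563 = -1.6698
df = 33
p-value (one-sided, H₁ less) = 0.05221
→ bracket: 0.05<=p<0.10

p-value bracket: 0.05<=p<0.10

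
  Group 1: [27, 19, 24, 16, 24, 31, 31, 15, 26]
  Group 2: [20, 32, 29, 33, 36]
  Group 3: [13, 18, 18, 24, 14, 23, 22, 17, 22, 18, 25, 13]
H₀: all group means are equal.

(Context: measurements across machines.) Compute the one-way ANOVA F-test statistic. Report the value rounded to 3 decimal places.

test statistic = 8.167

Group means [23.67, 30.00, 18.92], grand mean 22.692
SSB = Σnᵢ(x̄ᵢ−x̄)² = 446.622; SSW = ΣΣ(x−x̄ᵢ)² = 628.917
MSB = 446.622/2 = 223.3109; MSW = 628.917/23 = 27.3442
F = MSB/MSW = 8.1667
df = (2, 23)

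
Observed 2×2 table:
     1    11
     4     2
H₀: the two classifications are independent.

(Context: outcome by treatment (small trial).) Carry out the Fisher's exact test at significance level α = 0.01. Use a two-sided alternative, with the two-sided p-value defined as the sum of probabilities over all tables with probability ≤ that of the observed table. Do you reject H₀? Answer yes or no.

reject H₀: no

Margins: r₁=12, r₂=6, c₁=5, c₂=13, n=18
p_obs = C(12,1)·C(6,4)/C(18,5); sum pmf over tables with pmf ≤ p_obs
p-value (two-sided) = 0.02171
At α=0.01: p ≥ α → fail to reject H₀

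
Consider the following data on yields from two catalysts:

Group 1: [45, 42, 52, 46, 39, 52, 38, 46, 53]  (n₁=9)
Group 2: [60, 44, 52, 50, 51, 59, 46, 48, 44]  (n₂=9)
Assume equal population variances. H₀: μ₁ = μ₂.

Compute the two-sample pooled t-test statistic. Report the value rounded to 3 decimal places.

x̄₁=45.889, s₁=5.600, n₁=9
x̄₂=50.444, s₂=5.876, n₂=9
s_p² = [8·5.600² + 8·5.876²]/16 = 32.9444
SE = √(s_p²·(1/9+1/9)) = 2.7057
t = (45.889−50.444)/2.7057 = -1.6837
df = 16

test statistic = -1.684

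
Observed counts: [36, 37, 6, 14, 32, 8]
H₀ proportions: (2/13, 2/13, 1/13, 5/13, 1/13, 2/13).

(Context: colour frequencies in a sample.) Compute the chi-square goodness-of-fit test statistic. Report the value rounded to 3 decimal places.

n = 133; E_i = n·p_i = [20.46, 20.46, 10.23, 51.15, 10.23, 20.46]
χ² = (36−20.46)²/20.46 + (37−20.46)²/20.46 + (6−10.23)²/10.23 + (14−51.15)²/51.15 + (32−10.23)²/10.23 + (8−20.46)²/20.46 = 107.8128
df = 5

test statistic = 107.813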